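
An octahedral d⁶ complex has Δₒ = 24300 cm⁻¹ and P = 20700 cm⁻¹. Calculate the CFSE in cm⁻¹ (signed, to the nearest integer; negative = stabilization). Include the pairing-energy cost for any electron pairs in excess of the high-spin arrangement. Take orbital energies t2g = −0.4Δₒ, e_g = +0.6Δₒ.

Since Δₒ = 24300 cm⁻¹ > P = 20700 cm⁻¹, the complex adopts the low-spin configuration.
Configuration: t2g^6 e_g^0.
Orbital CFSE = -2.4Δₒ = -2.4 × 24300 = -58320 cm⁻¹.
Excess pairs vs high-spin: 3 − 1 = 2; pairing cost = +41400 cm⁻¹.
Net CFSE = -58320 + 41400 = -16920 cm⁻¹.

-16920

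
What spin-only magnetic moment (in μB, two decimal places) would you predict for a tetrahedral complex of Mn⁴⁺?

Mn is in group 7, so Mn⁴⁺ is d³ (7 − 4 = 3).
Tetrahedral splitting is small, so the complex is high-spin.
Configuration: e^2 t2^1 → 3 unpaired electrons.
μ(spin-only) = √[3(3+2)] = √15 ≈ 3.87 μB.

3.87 μB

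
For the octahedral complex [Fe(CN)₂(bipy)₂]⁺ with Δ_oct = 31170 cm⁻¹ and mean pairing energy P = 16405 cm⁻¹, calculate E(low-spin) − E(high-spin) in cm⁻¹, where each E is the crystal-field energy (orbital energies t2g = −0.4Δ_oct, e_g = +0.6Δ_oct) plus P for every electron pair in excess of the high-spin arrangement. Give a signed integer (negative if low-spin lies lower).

-29530

Ligand charges: 2×(-1) from CN⁻ and 2×(+0) from bipy sum to -2; with overall charge +1, Fe is +3.
Group 8 minus oxidation state +3 gives a d⁵ configuration for Fe³⁺.
High-spin: t2g^3 e_g^2, CFSE = 0.0Δ_oct = 0 cm⁻¹.
For low-spin the configuration is t2g^5 e_g^0: orbital energy -2.0 × 31170 = -62340 cm⁻¹, and 2 additional pairs relative to high-spin add 32810 cm⁻¹, giving -29530 cm⁻¹.
Thus E(LS) − E(HS) = -29530 cm⁻¹.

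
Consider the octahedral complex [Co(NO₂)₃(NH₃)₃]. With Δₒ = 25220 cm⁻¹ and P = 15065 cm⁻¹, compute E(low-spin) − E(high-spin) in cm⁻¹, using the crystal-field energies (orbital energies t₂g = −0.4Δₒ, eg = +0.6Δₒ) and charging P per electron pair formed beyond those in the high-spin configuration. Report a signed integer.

Ligand charges: 3×(-1) from NO₂⁻ and 3×(+0) from NH₃ sum to -3; with overall charge +0, Co is +3.
Co³⁺: group 9, so d-count = 9 − 3 = 6.
High-spin d⁶ fills as t₂g⁴ eg² with CFSE 4(−0.4) + 2(+0.6) = -0.4Δₒ = -10088 cm⁻¹.
For low-spin the configuration is t₂g⁶ eg⁰: orbital energy -2.4 × 25220 = -60528 cm⁻¹, and 2 additional pairs relative to high-spin add 30130 cm⁻¹, giving -30398 cm⁻¹.
The difference is -30398 − (-10088) = -20310 cm⁻¹, so low-spin lies lower.

-20310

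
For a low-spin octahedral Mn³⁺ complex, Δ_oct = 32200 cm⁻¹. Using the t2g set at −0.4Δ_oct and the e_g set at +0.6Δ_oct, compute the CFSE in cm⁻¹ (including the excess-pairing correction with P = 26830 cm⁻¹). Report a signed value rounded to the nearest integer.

Mn sits in group 7; removing 3 electrons leaves Mn³⁺ with 7 − 3 = 4 d electrons.
Configuration: t2g^4 e_g^0.
CFSE(orbital) = 4×(-0.4Δ_oct) + 0×(0.6Δ_oct) = -1.6Δ_oct; with Δ_oct = 32200 cm⁻¹ that is -51520 cm⁻¹.
High-spin d⁴ would be t2g^3 e_g^1 with 0 pairs; low-spin has 1, so 1 excess pair costs +1P = +26830 cm⁻¹.
Net CFSE = -51520 + 26830 = -24690 cm⁻¹.

-24690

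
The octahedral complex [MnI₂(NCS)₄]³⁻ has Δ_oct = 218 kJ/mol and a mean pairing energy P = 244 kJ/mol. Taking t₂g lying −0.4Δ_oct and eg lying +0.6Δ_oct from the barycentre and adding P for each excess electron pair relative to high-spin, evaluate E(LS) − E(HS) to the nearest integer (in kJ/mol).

Ligand charges: 2×(-1) from I⁻ and 4×(-1) from NCS⁻ sum to -6; with overall charge -3, Mn is +3.
Mn³⁺: group 7, so d-count = 7 − 3 = 4.
High-spin d⁴ fills as t₂g³ eg¹ with CFSE 3(−0.4) + 1(+0.6) = -0.6Δ_oct = -131 kJ/mol.
For low-spin the configuration is t₂g⁴ eg⁰: orbital energy -1.6 × 218 = -349 kJ/mol, and 1 additional pair relative to high-spin adds 244 kJ/mol, giving -105 kJ/mol.
E(LS) − E(HS) = -105 − (-131) = 26 kJ/mol.

26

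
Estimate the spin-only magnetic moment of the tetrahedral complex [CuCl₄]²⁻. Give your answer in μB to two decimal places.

1.73 μB

Each Cl⁻ contributes -1; 4 × (-1) = -4. With overall charge -2, Cu is in the +2 oxidation state.
Cu is in group 11, so Cu²⁺ is d⁹ (11 − 2 = 9).
With tetrahedral geometry the complex is necessarily high-spin.
Configuration: e^4 t2^5 → 1 unpaired electron.
μ(spin-only) = √[1(1+2)] = √3 ≈ 1.73 μB.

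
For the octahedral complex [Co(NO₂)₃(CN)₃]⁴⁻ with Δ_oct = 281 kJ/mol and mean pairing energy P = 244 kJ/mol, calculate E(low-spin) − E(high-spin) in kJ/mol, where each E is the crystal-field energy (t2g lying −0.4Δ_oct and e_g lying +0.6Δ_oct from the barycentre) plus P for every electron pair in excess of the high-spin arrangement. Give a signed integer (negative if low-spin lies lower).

-37

Ligand charges: 3×(-1) from NO₂⁻ and 3×(-1) from CN⁻ sum to -6; with overall charge -4, Co is +2.
Co²⁺: group 9, so d-count = 9 − 2 = 7.
In the high-spin limit (t2g^5 e_g^2) the orbital term is -0.8Δ_oct = -225 kJ/mol, with no excess pairing.
For low-spin the configuration is t2g^6 e_g^1: orbital energy -1.8 × 281 = -506 kJ/mol, and 1 additional pair relative to high-spin adds 244 kJ/mol, giving -262 kJ/mol.
The difference is -262 − (-225) = -37 kJ/mol, so low-spin lies lower.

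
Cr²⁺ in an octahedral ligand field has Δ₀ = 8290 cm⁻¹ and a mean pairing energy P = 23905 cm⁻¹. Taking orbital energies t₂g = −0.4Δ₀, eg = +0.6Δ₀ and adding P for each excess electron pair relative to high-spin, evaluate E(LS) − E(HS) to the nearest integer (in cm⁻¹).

15615

Group 6 minus oxidation state +2 gives a d⁴ configuration for Cr²⁺.
High-spin: t₂g³ eg¹, CFSE = -0.6Δ₀ = -4974 cm⁻¹.
Low-spin t₂g⁴ eg⁰ gives -1.6Δ₀ = -13264 cm⁻¹, but forming 1 extra pair costs 1P = 23905 cm⁻¹, so E(LS) = -13264 + 23905 = 10641 cm⁻¹.
The difference is 10641 − (-4974) = 15615 cm⁻¹, so high-spin lies lower.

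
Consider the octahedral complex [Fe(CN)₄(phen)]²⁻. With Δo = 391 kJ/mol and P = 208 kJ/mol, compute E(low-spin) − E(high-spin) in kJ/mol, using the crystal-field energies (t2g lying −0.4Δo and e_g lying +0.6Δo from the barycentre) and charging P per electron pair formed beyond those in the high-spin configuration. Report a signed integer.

Ligand charges: 4×(-1) from CN⁻ and 1×(+0) from phen sum to -4; with overall charge -2, Fe is +2.
Fe²⁺: group 8, so d-count = 8 − 2 = 6.
High-spin d⁶ fills as t2g^4 e_g^2 with CFSE 4(−0.4) + 2(+0.6) = -0.4Δo = -156 kJ/mol.
Low-spin t2g^6 e_g^0 gives -2.4Δo = -938 kJ/mol, but forming 2 extra pairs costs 2P = 416 kJ/mol, so E(LS) = -938 + 416 = -522 kJ/mol.
The difference is -522 − (-156) = -366 kJ/mol, so low-spin lies lower.

-366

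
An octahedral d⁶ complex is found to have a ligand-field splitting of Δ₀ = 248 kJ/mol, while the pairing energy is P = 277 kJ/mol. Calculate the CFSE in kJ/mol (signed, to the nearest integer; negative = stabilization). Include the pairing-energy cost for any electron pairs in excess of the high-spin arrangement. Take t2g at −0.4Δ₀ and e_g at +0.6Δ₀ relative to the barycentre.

-99

Δ₀ < P, so pairing is avoided: the ground state is high-spin.
Configuration: t2g^4 e_g^2.
Orbital CFSE = -0.4Δ₀ = -0.4 × 248 = -99 kJ/mol.
High-spin has no excess pairs, so no pairing correction applies.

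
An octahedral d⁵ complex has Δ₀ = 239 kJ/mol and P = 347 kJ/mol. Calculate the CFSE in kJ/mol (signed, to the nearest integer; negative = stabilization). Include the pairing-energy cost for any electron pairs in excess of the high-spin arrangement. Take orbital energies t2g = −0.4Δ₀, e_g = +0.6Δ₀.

Since Δ₀ = 239 kJ/mol < P = 347 kJ/mol, the complex adopts the high-spin configuration.
Configuration: t2g^3 e_g^2.
Orbital CFSE = 0.0Δ₀ = 0.0 × 239 = 0 kJ/mol.
High-spin has no excess pairs, so no pairing correction applies.

0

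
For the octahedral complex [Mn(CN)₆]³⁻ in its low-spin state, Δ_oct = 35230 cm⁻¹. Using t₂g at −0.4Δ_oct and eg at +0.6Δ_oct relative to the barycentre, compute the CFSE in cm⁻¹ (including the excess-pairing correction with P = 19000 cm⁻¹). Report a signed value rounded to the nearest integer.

-37368

Each CN⁻ contributes -1; 6 × (-1) = -6. With overall charge -3, Mn is in the +3 oxidation state.
Mn³⁺: group 7, so d-count = 7 − 3 = 4.
The d⁴ electrons fill as t₂g⁴ eg⁰.
The orbital stabilization is -1.6Δ_oct = -1.6 × 35230 = -56368 cm⁻¹.
Pairing penalty: 1 pair vs 0 in the high-spin reference → 1 extra × P = 19000 cm⁻¹.
Overall CFSE = -56368 + 19000 = -37368 cm⁻¹.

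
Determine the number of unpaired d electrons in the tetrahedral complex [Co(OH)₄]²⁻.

3

Each OH⁻ contributes -1; 4 × (-1) = -4. With overall charge -2, Co is in the +2 oxidation state.
Co is in group 9, so Co²⁺ is d⁷ (9 − 2 = 7).
With tetrahedral geometry the complex is necessarily high-spin.
Configuration: e^4 t2^3, giving 3 unpaired electrons.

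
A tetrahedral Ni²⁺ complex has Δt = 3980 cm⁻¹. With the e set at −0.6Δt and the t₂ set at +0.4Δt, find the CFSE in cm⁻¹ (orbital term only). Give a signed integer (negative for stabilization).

-3184

Ni²⁺: group 10, so d-count = 10 − 2 = 8.
Tetrahedral fields are weak (Δₜ ≈ 4/9 Δₒ), so electrons fill high-spin.
The d⁸ electrons fill as e⁴ t₂⁴.
CFSE(orbital) = 4×(-0.6Δt) + 4×(0.4Δt) = -0.8Δt; with Δt = 3980 cm⁻¹ that is -3184 cm⁻¹.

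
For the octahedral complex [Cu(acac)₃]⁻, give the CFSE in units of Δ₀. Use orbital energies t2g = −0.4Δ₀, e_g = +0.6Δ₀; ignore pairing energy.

-0.6 Δ₀

Each acac⁻ contributes -1; 3 × (-1) = -3. With overall charge -1, Cu is in the +2 oxidation state.
Cu sits in group 11; removing 2 electrons leaves Cu²⁺ with 11 − 2 = 9 d electrons.
Configuration: t2g^6 e_g^3.
CFSE = 6(-0.4Δ₀) + 3(0.6Δ₀) = -2.4Δ₀ + 1.8Δ₀ = -0.6Δ₀.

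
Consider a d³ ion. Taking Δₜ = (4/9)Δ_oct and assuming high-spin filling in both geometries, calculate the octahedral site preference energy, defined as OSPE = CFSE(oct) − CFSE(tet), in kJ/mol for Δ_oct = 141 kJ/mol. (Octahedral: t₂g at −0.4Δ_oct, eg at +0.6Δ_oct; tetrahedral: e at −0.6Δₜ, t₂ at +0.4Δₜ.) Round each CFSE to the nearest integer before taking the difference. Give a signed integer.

-119

Octahedral (high-spin): t₂g³ eg⁰, CFSE = 3(−0.4) + 0(+0.6) = -1.2Δ_oct = -1.2 × 141 = -169 kJ/mol.
Tetrahedral: e² t₂¹, CFSE = 2(−0.6) + 1(+0.4) = -0.8Δₜ = -0.8 × (4/9) × 141 = -50 kJ/mol.
OSPE = CFSE(oct) − CFSE(tet) = -169 − (-50) = -119 kJ/mol.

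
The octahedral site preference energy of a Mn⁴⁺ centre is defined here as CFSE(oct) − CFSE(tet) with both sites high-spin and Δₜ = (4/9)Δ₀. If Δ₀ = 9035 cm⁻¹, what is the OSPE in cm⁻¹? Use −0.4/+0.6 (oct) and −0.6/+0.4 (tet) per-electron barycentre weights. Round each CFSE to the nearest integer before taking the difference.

-7630

Mn sits in group 7; removing 4 electrons leaves Mn⁴⁺ with 7 − 4 = 3 d electrons.
Octahedral high-spin t2g^3 e_g^0: CFSE = -1.2 × 9035 = -10842 cm⁻¹.
In a tetrahedral site the filling is e^2 t2^1: CFSE(tet) = -0.8Δₜ = -0.8 × (4/9)(9035) = -3212 cm⁻¹.
OSPE = -10842 − (-3212) = -7630 cm⁻¹.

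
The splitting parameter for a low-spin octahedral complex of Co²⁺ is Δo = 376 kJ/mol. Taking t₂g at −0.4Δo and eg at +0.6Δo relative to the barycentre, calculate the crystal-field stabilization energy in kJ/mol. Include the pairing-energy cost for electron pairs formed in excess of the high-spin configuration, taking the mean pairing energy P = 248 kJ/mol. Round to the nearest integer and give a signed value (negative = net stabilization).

-429

Group 9 minus oxidation state +2 gives a d⁷ configuration for Co²⁺.
Configuration: t₂g⁶ eg¹.
CFSE(orbital) = 6×(-0.4Δo) + 1×(0.6Δo) = -1.8Δo; with Δo = 376 kJ/mol that is -677 kJ/mol.
Pairing penalty: 3 pairs vs 2 in the high-spin reference → 1 extra × P = 248 kJ/mol.
Net CFSE = -677 + 248 = -429 kJ/mol.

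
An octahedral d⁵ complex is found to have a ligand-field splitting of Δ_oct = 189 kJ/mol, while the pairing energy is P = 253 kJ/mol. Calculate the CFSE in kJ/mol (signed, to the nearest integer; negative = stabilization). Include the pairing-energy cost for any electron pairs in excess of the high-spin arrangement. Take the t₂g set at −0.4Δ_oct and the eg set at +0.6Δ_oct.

Here Δ_oct < P (189 < 253), so the high-spin state is favoured.
That gives t₂g³ eg².
Orbital CFSE = 0.0Δ_oct = 0.0 × 189 = 0 kJ/mol.
High-spin has no excess pairs, so no pairing correction applies.

0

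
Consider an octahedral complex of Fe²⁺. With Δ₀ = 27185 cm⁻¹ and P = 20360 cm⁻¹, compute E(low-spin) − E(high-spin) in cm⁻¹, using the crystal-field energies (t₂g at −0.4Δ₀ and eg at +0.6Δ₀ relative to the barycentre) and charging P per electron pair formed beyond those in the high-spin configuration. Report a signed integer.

-13650

Fe is in group 8, so Fe²⁺ is d⁶ (8 − 2 = 6).
In the high-spin limit (t₂g⁴ eg²) the orbital term is -0.4Δ₀ = -10874 cm⁻¹, with no excess pairing.
Low-spin t₂g⁶ eg⁰ gives -2.4Δ₀ = -65244 cm⁻¹, but forming 2 extra pairs costs 2P = 40720 cm⁻¹, so E(LS) = -65244 + 40720 = -24524 cm⁻¹.
E(LS) − E(HS) = -24524 − (-10874) = -13650 cm⁻¹.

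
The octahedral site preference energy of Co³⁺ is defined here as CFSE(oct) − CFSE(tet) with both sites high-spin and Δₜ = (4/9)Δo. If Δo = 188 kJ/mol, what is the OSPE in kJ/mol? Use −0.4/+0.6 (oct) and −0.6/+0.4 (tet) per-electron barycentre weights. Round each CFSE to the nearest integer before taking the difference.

-25

Co³⁺: group 9, so d-count = 9 − 3 = 6.
In an octahedral site d⁶ (HS) is t2g^4 e_g^2, giving CFSE(oct) = -0.4Δo = -75 kJ/mol.
Tetrahedral e^3 t2^3 gives -0.6Δₜ = -0.6 × (4/9) × 188 = -50 kJ/mol.
Subtracting, OSPE = -75 − (-50) = -25 kJ/mol.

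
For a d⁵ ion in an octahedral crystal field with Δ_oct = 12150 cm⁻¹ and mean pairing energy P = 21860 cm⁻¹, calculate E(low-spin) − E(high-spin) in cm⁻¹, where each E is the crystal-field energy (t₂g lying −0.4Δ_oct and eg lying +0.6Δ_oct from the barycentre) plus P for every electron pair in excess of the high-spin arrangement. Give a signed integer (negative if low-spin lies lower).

In the high-spin limit (t₂g³ eg²) the orbital term is 0.0Δ_oct = 0 cm⁻¹, with no excess pairing.
Low-spin t₂g⁵ eg⁰ gives -2.0Δ_oct = -24300 cm⁻¹, but forming 2 extra pairs costs 2P = 43720 cm⁻¹, so E(LS) = -24300 + 43720 = 19420 cm⁻¹.
Thus E(LS) − E(HS) = 19420 cm⁻¹.

19420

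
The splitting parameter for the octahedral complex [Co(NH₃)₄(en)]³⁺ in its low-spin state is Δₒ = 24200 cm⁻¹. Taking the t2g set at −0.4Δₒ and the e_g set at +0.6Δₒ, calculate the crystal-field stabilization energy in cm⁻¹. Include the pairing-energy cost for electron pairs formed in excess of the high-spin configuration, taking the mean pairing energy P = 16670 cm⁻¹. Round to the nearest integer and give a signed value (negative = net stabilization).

Ligand charges: 4×(+0) from NH₃ and 1×(+0) from en sum to +0; with overall charge +3, Co is +3.
Co sits in group 9; removing 3 electrons leaves Co³⁺ with 9 − 3 = 6 d electrons.
The d⁶ electrons fill as t2g^6 e_g^0.
CFSE(orbital) = 6×(-0.4Δₒ) + 0×(0.6Δₒ) = -2.4Δₒ; with Δₒ = 24200 cm⁻¹ that is -58080 cm⁻¹.
Relative to high-spin t2g^4 e_g^2 (1 paired), the low-spin configuration has 2 additional pairs, contributing +2 × 16670 = +33340 cm⁻¹.
Overall CFSE = -58080 + 33340 = -24740 cm⁻¹.

-24740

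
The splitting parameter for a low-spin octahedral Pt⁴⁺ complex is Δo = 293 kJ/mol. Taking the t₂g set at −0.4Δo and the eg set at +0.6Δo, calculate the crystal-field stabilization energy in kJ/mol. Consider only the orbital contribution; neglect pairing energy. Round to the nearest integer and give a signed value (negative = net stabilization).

Pt is in group 10, so Pt⁴⁺ is d⁶ (10 − 4 = 6).
The d⁶ electrons fill as t₂g⁶ eg⁰.
Orbital CFSE = 6(-0.4) + 0(0.6) = -2.4Δo = -2.4 × 293 = -703 kJ/mol.

-703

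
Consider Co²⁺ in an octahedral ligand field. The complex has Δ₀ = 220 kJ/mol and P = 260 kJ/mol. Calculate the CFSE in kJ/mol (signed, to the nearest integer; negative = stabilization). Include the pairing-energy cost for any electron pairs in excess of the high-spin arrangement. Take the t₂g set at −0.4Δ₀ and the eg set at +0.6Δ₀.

-176

Co²⁺: group 9, so d-count = 9 − 2 = 7.
Δ₀ < P, so pairing is avoided: the ground state is high-spin.
Filling d⁷ accordingly: t₂g⁵ eg².
Orbital CFSE = -0.8Δ₀ = -0.8 × 220 = -176 kJ/mol.
High-spin has no excess pairs, so no pairing correction applies.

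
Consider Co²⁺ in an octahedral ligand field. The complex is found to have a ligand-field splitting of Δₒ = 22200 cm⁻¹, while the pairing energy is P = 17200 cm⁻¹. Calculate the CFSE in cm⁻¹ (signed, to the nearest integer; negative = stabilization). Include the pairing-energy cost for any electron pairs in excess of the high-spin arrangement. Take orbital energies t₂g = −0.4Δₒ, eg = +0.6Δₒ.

Co is in group 9, so Co²⁺ is d⁷ (9 − 2 = 7).
Here Δₒ > P (22200 > 17200), so the low-spin state is favoured.
That gives t₂g⁶ eg¹.
Orbital CFSE = -1.8Δₒ = -1.8 × 22200 = -39960 cm⁻¹.
Excess pairs vs high-spin: 3 − 2 = 1; pairing cost = +17200 cm⁻¹.
Net CFSE = -39960 + 17200 = -22760 cm⁻¹.

-22760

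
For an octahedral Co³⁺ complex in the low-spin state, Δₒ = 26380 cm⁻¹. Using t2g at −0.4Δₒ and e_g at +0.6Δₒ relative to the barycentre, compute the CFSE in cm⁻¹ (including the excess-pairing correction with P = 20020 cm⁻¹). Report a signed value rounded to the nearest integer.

-23272

Co sits in group 9; removing 3 electrons leaves Co³⁺ with 9 − 3 = 6 d electrons.
Electron filling gives t2g^6 e_g^0.
The orbital stabilization is -2.4Δₒ = -2.4 × 26380 = -63312 cm⁻¹.
Pairing penalty: 3 pairs vs 1 in the high-spin reference → 2 extra × P = 40040 cm⁻¹.
Net CFSE = -63312 + 40040 = -23272 cm⁻¹.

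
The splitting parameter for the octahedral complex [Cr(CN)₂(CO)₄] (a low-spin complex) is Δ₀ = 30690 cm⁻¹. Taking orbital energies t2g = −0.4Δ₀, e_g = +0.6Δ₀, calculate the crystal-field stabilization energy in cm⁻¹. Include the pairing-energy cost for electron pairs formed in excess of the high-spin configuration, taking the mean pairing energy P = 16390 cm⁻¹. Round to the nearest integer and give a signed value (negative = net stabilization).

Ligand charges: 2×(-1) from CN⁻ and 4×(+0) from CO sum to -2; with overall charge +0, Cr is +2.
Cr is in group 6, so Cr²⁺ is d⁴ (6 − 2 = 4).
Configuration: t2g^4 e_g^0.
Orbital CFSE = 4(-0.4) + 0(0.6) = -1.6Δ₀ = -1.6 × 30690 = -49104 cm⁻¹.
Pairing penalty: 1 pair vs 0 in the high-spin reference → 1 extra × P = 16390 cm⁻¹.
Overall CFSE = -49104 + 16390 = -32714 cm⁻¹.

-32714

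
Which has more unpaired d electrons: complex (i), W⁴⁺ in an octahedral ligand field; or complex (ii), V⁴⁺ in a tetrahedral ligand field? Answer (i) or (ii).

(i): W is in group 6, so W⁴⁺ is d² (6 − 4 = 2); For octahedral d² the high- and low-spin configurations coincide; t₂g² eg⁰ → 2 unpaired.
(ii): Group 5 minus oxidation state +4 gives a d¹ configuration for V⁴⁺; Tetrahedral splitting is small, so the complex is high-spin; e¹ t₂⁰ → 1 unpaired.
So (i) has more unpaired electrons.

(i)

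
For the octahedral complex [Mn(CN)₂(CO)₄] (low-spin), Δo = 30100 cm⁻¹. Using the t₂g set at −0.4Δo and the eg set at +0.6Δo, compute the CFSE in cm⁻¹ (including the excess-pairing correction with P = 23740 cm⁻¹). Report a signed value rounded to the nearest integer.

-12720

Ligand charges: 2×(-1) from CN⁻ and 4×(+0) from CO sum to -2; with overall charge +0, Mn is +2.
Mn²⁺: group 7, so d-count = 7 − 2 = 5.
Configuration: t₂g⁵ eg⁰.
Orbital CFSE = 5(-0.4) + 0(0.6) = -2.0Δo = -2.0 × 30100 = -60200 cm⁻¹.
High-spin d⁵ would be t₂g³ eg² with 0 pairs; low-spin has 2, so 2 excess pairs cost +2P = +47480 cm⁻¹.
Overall CFSE = -60200 + 47480 = -12720 cm⁻¹.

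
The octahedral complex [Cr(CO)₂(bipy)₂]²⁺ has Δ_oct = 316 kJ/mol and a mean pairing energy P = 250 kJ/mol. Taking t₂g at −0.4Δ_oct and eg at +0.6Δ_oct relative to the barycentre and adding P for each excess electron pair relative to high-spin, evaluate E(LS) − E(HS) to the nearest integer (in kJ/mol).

Ligand charges: 2×(+0) from CO and 2×(+0) from bipy sum to +0; with overall charge +2, Cr is +2.
Cr sits in group 6; removing 2 electrons leaves Cr²⁺ with 6 − 2 = 4 d electrons.
High-spin d⁴ fills as t₂g³ eg¹ with CFSE 3(−0.4) + 1(+0.6) = -0.6Δ_oct = -190 kJ/mol.
Low-spin t₂g⁴ eg⁰ gives -1.6Δ_oct = -506 kJ/mol, but forming 1 extra pair costs 1P = 250 kJ/mol, so E(LS) = -506 + 250 = -256 kJ/mol.
The difference is -256 − (-190) = -66 kJ/mol, so low-spin lies lower.

-66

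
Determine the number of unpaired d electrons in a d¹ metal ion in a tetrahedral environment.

1

With tetrahedral geometry the complex is necessarily high-spin.
Configuration: e^1 t2^0, giving 1 unpaired electron.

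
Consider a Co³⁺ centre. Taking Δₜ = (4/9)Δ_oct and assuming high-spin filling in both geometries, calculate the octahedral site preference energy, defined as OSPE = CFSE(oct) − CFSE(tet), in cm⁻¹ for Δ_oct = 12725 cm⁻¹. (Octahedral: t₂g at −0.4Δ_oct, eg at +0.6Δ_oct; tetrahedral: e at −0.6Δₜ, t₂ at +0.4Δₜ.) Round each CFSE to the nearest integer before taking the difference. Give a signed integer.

-1697

Co³⁺: group 9, so d-count = 9 − 3 = 6.
In an octahedral site d⁶ (HS) is t₂g⁴ eg², giving CFSE(oct) = -0.4Δ_oct = -5090 cm⁻¹.
In a tetrahedral site the filling is e³ t₂³: CFSE(tet) = -0.6Δₜ = -0.6 × (4/9)(12725) = -3393 cm⁻¹.
OSPE = -5090 − (-3393) = -1697 cm⁻¹.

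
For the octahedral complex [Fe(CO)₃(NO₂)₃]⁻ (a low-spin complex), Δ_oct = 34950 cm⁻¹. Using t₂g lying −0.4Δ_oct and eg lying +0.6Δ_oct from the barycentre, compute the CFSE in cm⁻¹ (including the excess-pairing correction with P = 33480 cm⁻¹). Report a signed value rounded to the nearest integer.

-16920

Ligand charges: 3×(+0) from CO and 3×(-1) from NO₂⁻ sum to -3; with overall charge -1, Fe is +2.
Fe sits in group 8; removing 2 electrons leaves Fe²⁺ with 8 − 2 = 6 d electrons.
Configuration: t₂g⁶ eg⁰.
Orbital CFSE = 6(-0.4) + 0(0.6) = -2.4Δ_oct = -2.4 × 34950 = -83880 cm⁻¹.
Relative to high-spin t₂g⁴ eg² (1 paired), the low-spin configuration has 2 additional pairs, contributing +2 × 33480 = +66960 cm⁻¹.
Net CFSE = -83880 + 66960 = -16920 cm⁻¹.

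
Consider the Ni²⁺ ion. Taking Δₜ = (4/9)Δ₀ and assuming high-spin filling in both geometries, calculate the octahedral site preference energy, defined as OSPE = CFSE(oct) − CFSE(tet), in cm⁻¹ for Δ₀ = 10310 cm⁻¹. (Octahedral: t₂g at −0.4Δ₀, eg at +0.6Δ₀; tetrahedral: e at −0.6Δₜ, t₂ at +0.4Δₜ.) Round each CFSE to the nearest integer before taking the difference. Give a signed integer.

Group 10 minus oxidation state +2 gives a d⁸ configuration for Ni²⁺.
Octahedral high-spin t₂g⁶ eg²: CFSE = -1.2 × 10310 = -12372 cm⁻¹.
In a tetrahedral site the filling is e⁴ t₂⁴: CFSE(tet) = -0.8Δₜ = -0.8 × (4/9)(10310) = -3666 cm⁻¹.
Subtracting, OSPE = -12372 − (-3666) = -8706 cm⁻¹.

-8706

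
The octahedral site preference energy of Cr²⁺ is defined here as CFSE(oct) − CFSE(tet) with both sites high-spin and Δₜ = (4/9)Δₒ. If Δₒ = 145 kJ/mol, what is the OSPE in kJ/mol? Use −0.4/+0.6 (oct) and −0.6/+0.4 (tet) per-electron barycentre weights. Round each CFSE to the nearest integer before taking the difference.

-61

Cr²⁺: group 6, so d-count = 6 − 2 = 4.
Octahedral high-spin t₂g³ eg¹: CFSE = -0.6 × 145 = -87 kJ/mol.
In a tetrahedral site the filling is e² t₂²: CFSE(tet) = -0.4Δₜ = -0.4 × (4/9)(145) = -26 kJ/mol.
Subtracting, OSPE = -87 − (-26) = -61 kJ/mol.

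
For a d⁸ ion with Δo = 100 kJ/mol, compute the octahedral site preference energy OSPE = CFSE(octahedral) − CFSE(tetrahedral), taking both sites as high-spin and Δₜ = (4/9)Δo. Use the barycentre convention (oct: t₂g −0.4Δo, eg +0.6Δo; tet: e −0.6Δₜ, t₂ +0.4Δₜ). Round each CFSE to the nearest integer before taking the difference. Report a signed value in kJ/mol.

-84

Octahedral (high-spin): t2g^6 e_g^2, CFSE = 6(−0.4) + 2(+0.6) = -1.2Δo = -1.2 × 100 = -120 kJ/mol.
In a tetrahedral site the filling is e^4 t2^4: CFSE(tet) = -0.8Δₜ = -0.8 × (4/9)(100) = -36 kJ/mol.
OSPE = -120 − (-36) = -84 kJ/mol.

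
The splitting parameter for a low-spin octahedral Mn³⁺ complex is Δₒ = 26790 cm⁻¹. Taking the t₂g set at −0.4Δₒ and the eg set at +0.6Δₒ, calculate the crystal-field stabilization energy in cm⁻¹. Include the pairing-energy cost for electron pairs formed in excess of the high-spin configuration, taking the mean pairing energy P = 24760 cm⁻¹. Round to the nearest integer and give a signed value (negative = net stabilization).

-18104

Mn sits in group 7; removing 3 electrons leaves Mn³⁺ with 7 − 3 = 4 d electrons.
The d⁴ electrons fill as t₂g⁴ eg⁰.
CFSE(orbital) = 4×(-0.4Δₒ) + 0×(0.6Δₒ) = -1.6Δₒ; with Δₒ = 26790 cm⁻¹ that is -42864 cm⁻¹.
High-spin d⁴ would be t₂g³ eg¹ with 0 pairs; low-spin has 1, so 1 excess pair costs +1P = +24760 cm⁻¹.
Combining: -42864 + 24760 = -18104 cm⁻¹.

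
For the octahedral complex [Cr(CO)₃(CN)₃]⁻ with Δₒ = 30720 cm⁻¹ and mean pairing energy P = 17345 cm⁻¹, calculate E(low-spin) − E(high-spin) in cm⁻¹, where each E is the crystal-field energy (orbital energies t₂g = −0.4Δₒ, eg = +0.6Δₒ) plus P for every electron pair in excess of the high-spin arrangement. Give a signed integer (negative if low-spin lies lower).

-13375

Ligand charges: 3×(+0) from CO and 3×(-1) from CN⁻ sum to -3; with overall charge -1, Cr is +2.
Group 6 minus oxidation state +2 gives a d⁴ configuration for Cr²⁺.
High-spin: t₂g³ eg¹, CFSE = -0.6Δₒ = -18432 cm⁻¹.
For low-spin the configuration is t₂g⁴ eg⁰: orbital energy -1.6 × 30720 = -49152 cm⁻¹, and 1 additional pair relative to high-spin adds 17345 cm⁻¹, giving -31807 cm⁻¹.
E(LS) − E(HS) = -31807 − (-18432) = -13375 cm⁻¹.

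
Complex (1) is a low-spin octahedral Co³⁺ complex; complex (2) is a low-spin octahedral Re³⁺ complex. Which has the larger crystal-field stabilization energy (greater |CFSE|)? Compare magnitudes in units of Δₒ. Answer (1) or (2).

(1)

(1): Group 9 minus oxidation state +3 gives a d⁶ configuration for Co³⁺; t2g^6 e_g^0, CFSE = -2.4Δₒ.
(2): Re³⁺: group 7, so d-count = 7 − 3 = 4; t₂g⁴ eg⁰, CFSE = -1.6Δₒ.
So (1) has the larger |CFSE|.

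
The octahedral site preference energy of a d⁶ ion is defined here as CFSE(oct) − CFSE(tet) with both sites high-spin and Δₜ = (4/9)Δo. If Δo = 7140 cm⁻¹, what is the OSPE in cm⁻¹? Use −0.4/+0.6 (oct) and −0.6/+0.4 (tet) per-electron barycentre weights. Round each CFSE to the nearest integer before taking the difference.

-952

Octahedral (high-spin): t₂g⁴ eg², CFSE = 4(−0.4) + 2(+0.6) = -0.4Δo = -0.4 × 7140 = -2856 cm⁻¹.
Tetrahedral: e³ t₂³, CFSE = 3(−0.6) + 3(+0.4) = -0.6Δₜ = -0.6 × (4/9) × 7140 = -1904 cm⁻¹.
Subtracting, OSPE = -2856 − (-1904) = -952 cm⁻¹.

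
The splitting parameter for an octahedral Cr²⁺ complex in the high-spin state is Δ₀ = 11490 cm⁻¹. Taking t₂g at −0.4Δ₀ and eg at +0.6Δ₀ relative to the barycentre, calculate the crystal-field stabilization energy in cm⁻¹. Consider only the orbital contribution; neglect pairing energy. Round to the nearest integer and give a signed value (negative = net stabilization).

Cr²⁺: group 6, so d-count = 6 − 2 = 4.
The d⁴ electrons fill as t₂g³ eg¹.
CFSE(orbital) = 3×(-0.4Δ₀) + 1×(0.6Δ₀) = -0.6Δ₀; with Δ₀ = 11490 cm⁻¹ that is -6894 cm⁻¹.

-6894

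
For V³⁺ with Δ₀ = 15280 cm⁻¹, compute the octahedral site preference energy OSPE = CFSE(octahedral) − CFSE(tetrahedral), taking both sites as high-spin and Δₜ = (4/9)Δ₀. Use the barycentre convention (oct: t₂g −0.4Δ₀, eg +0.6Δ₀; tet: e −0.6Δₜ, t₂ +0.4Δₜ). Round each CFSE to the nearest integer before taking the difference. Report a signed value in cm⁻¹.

V³⁺: group 5, so d-count = 5 − 3 = 2.
Octahedral (high-spin): t₂g² eg⁰, CFSE = 2(−0.4) + 0(+0.6) = -0.8Δ₀ = -0.8 × 15280 = -12224 cm⁻¹.
Tetrahedral: e² t₂⁰, CFSE = 2(−0.6) + 0(+0.4) = -1.2Δₜ = -1.2 × (4/9) × 15280 = -8149 cm⁻¹.
Subtracting, OSPE = -12224 − (-8149) = -4075 cm⁻¹.

-4075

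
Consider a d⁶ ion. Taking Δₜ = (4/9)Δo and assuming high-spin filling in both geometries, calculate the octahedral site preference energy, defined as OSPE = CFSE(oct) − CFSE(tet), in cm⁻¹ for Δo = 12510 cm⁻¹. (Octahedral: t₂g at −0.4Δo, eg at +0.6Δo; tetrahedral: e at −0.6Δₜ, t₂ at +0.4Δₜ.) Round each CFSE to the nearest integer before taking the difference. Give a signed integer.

In an octahedral site d⁶ (HS) is t₂g⁴ eg², giving CFSE(oct) = -0.4Δo = -5004 cm⁻¹.
Tetrahedral e³ t₂³ gives -0.6Δₜ = -0.6 × (4/9) × 12510 = -3336 cm⁻¹.
OSPE = -5004 − (-3336) = -1668 cm⁻¹.

-1668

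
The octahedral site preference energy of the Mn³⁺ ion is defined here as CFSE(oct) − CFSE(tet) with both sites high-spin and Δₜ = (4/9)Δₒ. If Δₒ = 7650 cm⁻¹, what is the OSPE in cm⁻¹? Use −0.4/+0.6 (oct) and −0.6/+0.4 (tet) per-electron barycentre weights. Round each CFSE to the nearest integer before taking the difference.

Mn sits in group 7; removing 3 electrons leaves Mn³⁺ with 7 − 3 = 4 d electrons.
Octahedral (high-spin): t2g^3 e_g^1, CFSE = 3(−0.4) + 1(+0.6) = -0.6Δₒ = -0.6 × 7650 = -4590 cm⁻¹.
Tetrahedral e^2 t2^2 gives -0.4Δₜ = -0.4 × (4/9) × 7650 = -1360 cm⁻¹.
OSPE = -4590 − (-1360) = -3230 cm⁻¹.

-3230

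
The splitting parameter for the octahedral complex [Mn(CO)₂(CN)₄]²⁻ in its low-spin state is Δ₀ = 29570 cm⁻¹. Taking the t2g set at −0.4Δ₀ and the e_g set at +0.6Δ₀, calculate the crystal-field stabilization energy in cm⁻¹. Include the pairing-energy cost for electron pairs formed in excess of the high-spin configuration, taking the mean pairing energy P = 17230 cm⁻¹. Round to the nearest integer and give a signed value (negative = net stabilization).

-24680

Ligand charges: 2×(+0) from CO and 4×(-1) from CN⁻ sum to -4; with overall charge -2, Mn is +2.
Group 7 minus oxidation state +2 gives a d⁵ configuration for Mn²⁺.
Configuration: t2g^5 e_g^0.
The orbital stabilization is -2.0Δ₀ = -2.0 × 29570 = -59140 cm⁻¹.
High-spin d⁵ would be t2g^3 e_g^2 with 0 pairs; low-spin has 2, so 2 excess pairs cost +2P = +34460 cm⁻¹.
Combining: -59140 + 34460 = -24680 cm⁻¹.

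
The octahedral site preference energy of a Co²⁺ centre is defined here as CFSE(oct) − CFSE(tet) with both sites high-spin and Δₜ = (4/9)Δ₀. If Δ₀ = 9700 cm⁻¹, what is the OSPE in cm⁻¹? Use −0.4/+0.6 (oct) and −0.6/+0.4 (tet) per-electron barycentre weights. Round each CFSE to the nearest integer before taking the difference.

Co sits in group 9; removing 2 electrons leaves Co²⁺ with 9 − 2 = 7 d electrons.
In an octahedral site d⁷ (HS) is t2g^5 e_g^2, giving CFSE(oct) = -0.8Δ₀ = -7760 cm⁻¹.
In a tetrahedral site the filling is e^4 t2^3: CFSE(tet) = -1.2Δₜ = -1.2 × (4/9)(9700) = -5173 cm⁻¹.
OSPE = -7760 − (-5173) = -2587 cm⁻¹.

-2587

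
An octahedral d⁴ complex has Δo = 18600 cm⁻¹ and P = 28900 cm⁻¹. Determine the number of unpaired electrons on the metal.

4

Since Δo = 18600 cm⁻¹ < P = 28900 cm⁻¹, the complex adopts the high-spin configuration.
Filling d⁴ accordingly: t₂g³ eg¹.
Unpaired electrons: 4.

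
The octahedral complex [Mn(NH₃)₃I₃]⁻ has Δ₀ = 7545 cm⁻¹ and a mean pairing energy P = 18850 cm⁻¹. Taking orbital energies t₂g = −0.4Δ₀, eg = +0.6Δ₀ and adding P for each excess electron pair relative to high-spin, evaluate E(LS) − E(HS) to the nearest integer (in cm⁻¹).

22610

Ligand charges: 3×(+0) from NH₃ and 3×(-1) from I⁻ sum to -3; with overall charge -1, Mn is +2.
Mn²⁺: group 7, so d-count = 7 − 2 = 5.
In the high-spin limit (t₂g³ eg²) the orbital term is 0.0Δ₀ = 0 cm⁻¹, with no excess pairing.
For low-spin the configuration is t₂g⁵ eg⁰: orbital energy -2.0 × 7545 = -15090 cm⁻¹, and 2 additional pairs relative to high-spin add 37700 cm⁻¹, giving 22610 cm⁻¹.
The difference is 22610 − (0) = 22610 cm⁻¹, so high-spin lies lower.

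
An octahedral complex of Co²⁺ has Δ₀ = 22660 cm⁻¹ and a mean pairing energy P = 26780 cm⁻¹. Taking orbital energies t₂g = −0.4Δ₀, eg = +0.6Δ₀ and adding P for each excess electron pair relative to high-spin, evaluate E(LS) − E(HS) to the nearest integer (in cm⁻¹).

4120

Co sits in group 9; removing 2 electrons leaves Co²⁺ with 9 − 2 = 7 d electrons.
In the high-spin limit (t₂g⁵ eg²) the orbital term is -0.8Δ₀ = -18128 cm⁻¹, with no excess pairing.
Low-spin: t₂g⁶ eg¹, orbital CFSE = -1.8Δ₀ = -40788 cm⁻¹; plus 1 excess pair × P = +26780 cm⁻¹; total -14008 cm⁻¹.
The difference is -14008 − (-18128) = 4120 cm⁻¹, so high-spin lies lower.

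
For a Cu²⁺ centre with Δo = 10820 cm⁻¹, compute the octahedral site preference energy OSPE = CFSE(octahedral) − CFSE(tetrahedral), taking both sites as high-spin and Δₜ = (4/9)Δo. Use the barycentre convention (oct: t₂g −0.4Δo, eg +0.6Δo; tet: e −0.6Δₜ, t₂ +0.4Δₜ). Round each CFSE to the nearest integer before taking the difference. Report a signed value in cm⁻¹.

-4568

Cu²⁺: group 11, so d-count = 11 − 2 = 9.
In an octahedral site d⁹ (HS) is t₂g⁶ eg³, giving CFSE(oct) = -0.6Δo = -6492 cm⁻¹.
In a tetrahedral site the filling is e⁴ t₂⁵: CFSE(tet) = -0.4Δₜ = -0.4 × (4/9)(10820) = -1924 cm⁻¹.
OSPE = -6492 − (-1924) = -4568 cm⁻¹.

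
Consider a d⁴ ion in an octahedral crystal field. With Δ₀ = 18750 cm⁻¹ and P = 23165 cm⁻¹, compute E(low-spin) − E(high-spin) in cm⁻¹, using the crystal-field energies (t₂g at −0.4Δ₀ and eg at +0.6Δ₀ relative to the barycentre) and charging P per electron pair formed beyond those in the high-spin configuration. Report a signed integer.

4415

In the high-spin limit (t₂g³ eg¹) the orbital term is -0.6Δ₀ = -11250 cm⁻¹, with no excess pairing.
Low-spin t₂g⁴ eg⁰ gives -1.6Δ₀ = -30000 cm⁻¹, but forming 1 extra pair costs 1P = 23165 cm⁻¹, so E(LS) = -30000 + 23165 = -6835 cm⁻¹.
The difference is -6835 − (-11250) = 4415 cm⁻¹, so high-spin lies lower.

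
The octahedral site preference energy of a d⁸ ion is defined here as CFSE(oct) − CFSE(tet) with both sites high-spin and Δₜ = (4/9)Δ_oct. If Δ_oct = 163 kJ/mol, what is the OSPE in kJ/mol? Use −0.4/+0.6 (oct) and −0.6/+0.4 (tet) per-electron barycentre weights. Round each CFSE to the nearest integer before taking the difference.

-138

Octahedral high-spin t2g^6 e_g^2: CFSE = -1.2 × 163 = -196 kJ/mol.
In a tetrahedral site the filling is e^4 t2^4: CFSE(tet) = -0.8Δₜ = -0.8 × (4/9)(163) = -58 kJ/mol.
OSPE = CFSE(oct) − CFSE(tet) = -196 − (-58) = -138 kJ/mol.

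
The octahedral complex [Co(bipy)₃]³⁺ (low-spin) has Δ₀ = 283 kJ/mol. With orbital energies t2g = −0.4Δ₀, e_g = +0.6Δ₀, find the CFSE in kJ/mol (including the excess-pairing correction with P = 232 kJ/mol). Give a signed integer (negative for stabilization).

bipy is neutral, so the +3 overall charge sits on Co: oxidation state +3.
Co³⁺: group 9, so d-count = 9 − 3 = 6.
Configuration: t2g^6 e_g^0.
Orbital CFSE = 6(-0.4) + 0(0.6) = -2.4Δ₀ = -2.4 × 283 = -679 kJ/mol.
Relative to high-spin t2g^4 e_g^2 (1 paired), the low-spin configuration has 2 additional pairs, contributing +2 × 232 = +464 kJ/mol.
Net CFSE = -679 + 464 = -215 kJ/mol.

-215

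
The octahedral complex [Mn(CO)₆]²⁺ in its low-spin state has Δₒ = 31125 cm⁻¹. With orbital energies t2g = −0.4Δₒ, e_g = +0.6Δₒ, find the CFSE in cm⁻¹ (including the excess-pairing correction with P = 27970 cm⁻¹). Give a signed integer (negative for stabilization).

CO is neutral, so the +2 overall charge sits on Mn: oxidation state +2.
Mn sits in group 7; removing 2 electrons leaves Mn²⁺ with 7 − 2 = 5 d electrons.
Configuration: t2g^5 e_g^0.
Orbital CFSE = 5(-0.4) + 0(0.6) = -2.0Δₒ = -2.0 × 31125 = -62250 cm⁻¹.
Relative to high-spin t2g^3 e_g^2 (0 paired), the low-spin configuration has 2 additional pairs, contributing +2 × 27970 = +55940 cm⁻¹.
Overall CFSE = -62250 + 55940 = -6310 cm⁻¹.

-6310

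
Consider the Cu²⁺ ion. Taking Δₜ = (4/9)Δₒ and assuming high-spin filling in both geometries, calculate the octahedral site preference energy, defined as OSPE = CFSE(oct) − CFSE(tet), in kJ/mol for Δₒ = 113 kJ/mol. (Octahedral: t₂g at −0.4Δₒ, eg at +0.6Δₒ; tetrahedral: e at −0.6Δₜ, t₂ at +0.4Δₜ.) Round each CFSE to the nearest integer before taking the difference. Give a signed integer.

Cu is in group 11, so Cu²⁺ is d⁹ (11 − 2 = 9).
In an octahedral site d⁹ (HS) is t₂g⁶ eg³, giving CFSE(oct) = -0.6Δₒ = -68 kJ/mol.
Tetrahedral: e⁴ t₂⁵, CFSE = 4(−0.6) + 5(+0.4) = -0.4Δₜ = -0.4 × (4/9) × 113 = -20 kJ/mol.
OSPE = CFSE(oct) − CFSE(tet) = -68 − (-20) = -48 kJ/mol.

-48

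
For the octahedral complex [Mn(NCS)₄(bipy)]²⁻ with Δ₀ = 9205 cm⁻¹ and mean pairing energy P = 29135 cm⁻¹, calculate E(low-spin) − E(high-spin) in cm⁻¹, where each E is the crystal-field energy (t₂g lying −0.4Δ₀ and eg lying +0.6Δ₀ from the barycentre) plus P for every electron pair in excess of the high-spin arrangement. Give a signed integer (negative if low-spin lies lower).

39860

Ligand charges: 4×(-1) from NCS⁻ and 1×(+0) from bipy sum to -4; with overall charge -2, Mn is +2.
Mn sits in group 7; removing 2 electrons leaves Mn²⁺ with 7 − 2 = 5 d electrons.
High-spin d⁵ fills as t₂g³ eg² with CFSE 3(−0.4) + 2(+0.6) = 0.0Δ₀ = 0 cm⁻¹.
For low-spin the configuration is t₂g⁵ eg⁰: orbital energy -2.0 × 9205 = -18410 cm⁻¹, and 2 additional pairs relative to high-spin add 58270 cm⁻¹, giving 39860 cm⁻¹.
E(LS) − E(HS) = 39860 − (0) = 39860 cm⁻¹.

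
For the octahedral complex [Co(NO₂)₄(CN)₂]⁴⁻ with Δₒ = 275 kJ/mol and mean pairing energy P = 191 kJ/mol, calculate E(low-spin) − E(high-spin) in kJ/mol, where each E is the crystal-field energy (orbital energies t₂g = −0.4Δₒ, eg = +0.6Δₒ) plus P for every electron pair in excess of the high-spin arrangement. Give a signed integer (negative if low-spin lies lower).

Ligand charges: 4×(-1) from NO₂⁻ and 2×(-1) from CN⁻ sum to -6; with overall charge -4, Co is +2.
Co is in group 9, so Co²⁺ is d⁷ (9 − 2 = 7).
In the high-spin limit (t₂g⁵ eg²) the orbital term is -0.8Δₒ = -220 kJ/mol, with no excess pairing.
Low-spin t₂g⁶ eg¹ gives -1.8Δₒ = -495 kJ/mol, but forming 1 extra pair costs 1P = 191 kJ/mol, so E(LS) = -495 + 191 = -304 kJ/mol.
The difference is -304 − (-220) = -84 kJ/mol, so low-spin lies lower.

-84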